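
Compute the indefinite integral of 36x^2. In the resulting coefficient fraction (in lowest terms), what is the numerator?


Apply the power rule for integration:
integral of ax^n dx = a/(n+1) * x^(n+1) + C
integral of 36x^2 dx
= 36/3 * x^3 + C
= 12 * x^3 + C
The coefficient in lowest terms is 12 = 12/1, so its numerator is 12

12


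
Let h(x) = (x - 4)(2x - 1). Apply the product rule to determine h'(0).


Let u(x) = x - 4 and v(x) = 2x - 1
u'(x) = 1
v'(x) = 2
Product rule: h'(x) = u'(x)*v(x) + u(x)*v'(x)
= 1 * (2x - 1) + (x - 4) * 2
At x = 0:
u(0) = 1 * 0 - 4 = -4
v(0) = 2 * 0 - 1 = -1
h'(0) = 1 * (-1) + (-4) * 2
= -1 - 8
= -9

-9


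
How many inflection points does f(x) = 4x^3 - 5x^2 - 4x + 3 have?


Inflection points occur where f''(x) = 0 and concavity changes.
f(x) = 4x^3 - 5x^2 - 4x + 3
f'(x) = 12x^2 - 10x - 4
f''(x) = 24x - 10
Set f''(x) = 0:
24x - 10 = 0
x = 10 / 24 = 5/12
Since f''(x) is linear (degree 1), it changes sign at this point.
Therefore there is exactly 1 inflection point.

1


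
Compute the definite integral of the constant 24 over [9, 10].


The integral of a constant k over [a, b] equals k * (b - a).
integral from 9 to 10 of 24 dx
= 24 * (10 - 9)
= 24 * 1
= 24

24


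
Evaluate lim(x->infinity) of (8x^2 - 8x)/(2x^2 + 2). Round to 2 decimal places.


For limits at infinity with equal-degree polynomials,
we compare leading coefficients.
Numerator leading term: 8x^2
Denominator leading term: 2x^2
Divide both by x^2:
lim = (8 - 8/x) / (2 + 2/x^2)
As x -> infinity, the 1/x and 1/x^2 terms vanish:
= 8/2 = 4 = 4.00

4.00


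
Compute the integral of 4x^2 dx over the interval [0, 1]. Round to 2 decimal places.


Find the antiderivative of 4x^2:
F(x) = 4/3 * x^3
Apply the Fundamental Theorem of Calculus:
F(1) - F(0)
= 4/3 * 1^3 - 4/3 * 0^3
= 4/3 * (1 - 0)
= 4/3 * 1
= 4/3 ≈ 1.33

1.33


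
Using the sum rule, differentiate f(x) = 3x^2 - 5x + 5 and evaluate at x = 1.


Differentiate term by term using power and sum rules:
f(x) = 3x^2 - 5x + 5
f'(x) = 6x - 5
Substitute x = 1:
f'(1) = 6 * 1 - 5
= 6 - 5
= 1

1


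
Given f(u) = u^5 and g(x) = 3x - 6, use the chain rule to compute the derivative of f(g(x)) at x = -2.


Using the chain rule: (f(g(x)))' = f'(g(x)) * g'(x)
First, find g(-2):
g(-2) = 3 * (-2) - 6 = -12
Next, f'(u) = 5u^4
And g'(x) = 3
So f'(g(-2)) * g'(-2)
= 5 * (-12)^4 * 3
= 5 * 20736 * 3
= 311040

311040


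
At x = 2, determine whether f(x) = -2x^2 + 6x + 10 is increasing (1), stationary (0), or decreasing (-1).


Compute f'(x) to determine behavior:
f'(x) = -4x + 6
f'(2) = -4 * 2 + 6
= -8 + 6
= -2
Since f'(2) < 0, the function is decreasing (-1)

-1


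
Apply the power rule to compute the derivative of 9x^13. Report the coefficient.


We apply the power rule: d/dx [ax^n] = a*n * x^(n-1)
d/dx [9x^13]
= 9 * 13 * x^(13-1)
= 117x^12
The coefficient is 117

117


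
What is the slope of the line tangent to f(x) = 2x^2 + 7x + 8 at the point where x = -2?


The slope of the tangent line equals f'(x) at the point.
f(x) = 2x^2 + 7x + 8
f'(x) = 4x + 7
At x = -2:
f'(-2) = 4 * (-2) + 7
= -8 + 7
= -1

-1


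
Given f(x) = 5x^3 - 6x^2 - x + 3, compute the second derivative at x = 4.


First derivative:
f'(x) = 15x^2 - 12x - 1
Second derivative:
f''(x) = 30x - 12
Substitute x = 4:
f''(4) = 30 * 4 - 12
= 120 - 12
= 108

108


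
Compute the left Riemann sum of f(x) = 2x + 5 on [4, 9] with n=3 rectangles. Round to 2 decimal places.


Left Riemann sum uses left endpoints of each subinterval.
Interval: [4, 9], n = 3
dx = (9 - 4) / 3 = 5/3
Left endpoints: [4, 17/3, 22/3]
f values: [13, 49/3, 59/3]
Sum = dx * (sum of f values)
= 5/3 * 49
= 245/3 ≈ 81.67

81.67


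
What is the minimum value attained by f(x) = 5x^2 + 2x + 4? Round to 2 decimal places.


For a quadratic f(x) = ax^2 + bx + c with a > 0, the minimum is at the vertex.
Vertex x-coordinate: x = -b/(2a)
x = -(2) / (2 * 5)
x = -2/10 = -1/5
Substitute back to find the minimum value:
f(-1/5) = 5 * (-1/5)^2 + 2 * (-1/5) + 4
= 1/5 - 2/5 + 4
= 19/5 = 3.80

3.80


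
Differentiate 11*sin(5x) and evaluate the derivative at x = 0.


Apply the chain rule to differentiate 11*sin(5x):
d/dx [11*sin(5x)]
= 11 * cos(5x) * d/dx(5x)
= 11 * 5 * cos(5x)
= 55 * cos(5x)
Evaluate at x = 0:
= 55 * cos(0)
= 55 * 1
= 55

55


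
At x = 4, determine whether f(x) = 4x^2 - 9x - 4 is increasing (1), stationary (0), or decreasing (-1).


Compute f'(x) to determine behavior:
f'(x) = 8x - 9
f'(4) = 8 * 4 - 9
= 32 - 9
= 23
Since f'(4) > 0, the function is increasing (1)

1


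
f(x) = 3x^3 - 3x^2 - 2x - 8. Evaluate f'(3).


Differentiate f(x) = 3x^3 - 3x^2 - 2x - 8 term by term:
f'(x) = 9x^2 - 6x - 2
Substitute x = 3:
f'(3) = 9 * 3^2 - 6 * 3 - 2
= 81 - 18 - 2
= 61

61


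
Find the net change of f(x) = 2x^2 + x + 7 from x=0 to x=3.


Net change = f(b) - f(a)
f(x) = 2x^2 + x + 7
Compute f(3):
f(3) = 2 * 3^2 + 1 * 3 + 7
= 18 + 3 + 7
= 28
Compute f(0):
f(0) = 2 * 0^2 + 1 * 0 + 7
= 0 + 0 + 7
= 7
Net change = 28 - 7 = 21

21


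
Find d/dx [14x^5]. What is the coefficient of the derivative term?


We apply the power rule: d/dx [ax^n] = a*n * x^(n-1)
d/dx [14x^5]
= 14 * 5 * x^(5-1)
= 70x^4
The coefficient is 70

70


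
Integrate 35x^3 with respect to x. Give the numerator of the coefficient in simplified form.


Apply the power rule for integration:
integral of ax^n dx = a/(n+1) * x^(n+1) + C
integral of 35x^3 dx
= 35/4 * x^4 + C
The coefficient in lowest terms is 35/4, and its numerator is 35

35


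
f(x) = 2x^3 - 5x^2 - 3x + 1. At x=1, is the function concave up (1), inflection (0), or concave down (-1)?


Concavity is determined by the sign of f''(x).
f(x) = 2x^3 - 5x^2 - 3x + 1
f'(x) = 6x^2 - 10x - 3
f''(x) = 12x - 10
f''(1) = 12 * 1 - 10
= 12 - 10
= 2
Since f''(1) > 0, the function is concave up (1)

1


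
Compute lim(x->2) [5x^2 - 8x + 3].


Since polynomials are continuous, we use direct substitution.
lim(x->2) of 5x^2 - 8x + 3
= 5 * 2^2 - 8 * 2 + 3
= 20 - 16 + 3
= 7

7


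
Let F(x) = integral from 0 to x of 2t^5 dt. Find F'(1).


By the Fundamental Theorem of Calculus (Part 1):
If F(x) = integral from 0 to x of f(t) dt, then F'(x) = f(x)
Here f(t) = 2t^5
So F'(x) = 2x^5
Evaluate at x = 1:
F'(1) = 2 * 1^5
= 2 * 1
= 2

2


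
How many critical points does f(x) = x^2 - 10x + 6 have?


Find where f'(x) = 0:
f'(x) = 2x - 10
Set f'(x) = 0:
2x - 10 = 0
x = 10 / 2 = 5
This is a linear equation in x, so there is exactly one solution.
Number of critical points: 1

1


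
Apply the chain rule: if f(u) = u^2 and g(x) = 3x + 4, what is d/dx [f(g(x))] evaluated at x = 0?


Using the chain rule: (f(g(x)))' = f'(g(x)) * g'(x)
First, find g(0):
g(0) = 3 * 0 + 4 = 4
Next, f'(u) = 2u
And g'(x) = 3
So f'(g(0)) * g'(0)
= 2 * 4 * 3
= 24

24


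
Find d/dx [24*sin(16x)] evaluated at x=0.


Apply the chain rule to differentiate 24*sin(16x):
d/dx [24*sin(16x)]
= 24 * cos(16x) * d/dx(16x)
= 24 * 16 * cos(16x)
= 384 * cos(16x)
Evaluate at x = 0:
= 384 * cos(0)
= 384 * 1
= 384

384


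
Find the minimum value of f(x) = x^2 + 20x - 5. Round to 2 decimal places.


For a quadratic f(x) = ax^2 + bx + c with a > 0, the minimum is at the vertex.
Vertex x-coordinate: x = -b/(2a)
x = -(20) / (2 * 1)
x = -20/2 = -10
Substitute back to find the minimum value:
f(-10) = 1 * (-10)^2 + 20 * (-10) - 5
= 100 - 200 - 5
= -105 = -105.00

-105.00


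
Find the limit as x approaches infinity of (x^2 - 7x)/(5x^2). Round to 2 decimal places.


For limits at infinity with equal-degree polynomials,
we compare leading coefficients.
Numerator leading term: x^2
Denominator leading term: 5x^2
Divide both by x^2:
lim = (1 - 7/x) / (5)
As x -> infinity, the 1/x and 1/x^2 terms vanish:
= 1/5 = 0.20

0.20


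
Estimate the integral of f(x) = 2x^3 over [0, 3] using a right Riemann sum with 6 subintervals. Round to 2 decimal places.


Right Riemann sum uses right endpoints of each subinterval.
Interval: [0, 3], n = 6
dx = (3 - 0) / 6 = 1/2
Right endpoints: [1/2, 1, 3/2, 2, 5/2, 3]
f values: [1/4, 2, 27/4, 16, 125/4, 54]
Sum = dx * (sum of f values)
= 1/2 * 441/4
= 441/8 ≈ 55.13

55.13


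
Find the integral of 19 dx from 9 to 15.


The integral of a constant k over [a, b] equals k * (b - a).
integral from 9 to 15 of 19 dx
= 19 * (15 - 9)
= 19 * 6
= 114

114


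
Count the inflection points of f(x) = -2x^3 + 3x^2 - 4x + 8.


Inflection points occur where f''(x) = 0 and concavity changes.
f(x) = -2x^3 + 3x^2 - 4x + 8
f'(x) = -6x^2 + 6x - 4
f''(x) = -12x + 6
Set f''(x) = 0:
-12x + 6 = 0
x = -6 / (-12) = 1/2
Since f''(x) is linear (degree 1), it changes sign at this point.
Therefore there is exactly 1 inflection point.

1


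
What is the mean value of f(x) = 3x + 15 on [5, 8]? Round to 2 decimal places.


Average value = 1/(b-a) * integral from a to b of f(x) dx
First compute the integral of 3x + 15:
F(x) = (3/2)x^2 + 15x
F(8) = 3/2 * 64 + 15 * 8 = 216
F(5) = 3/2 * 25 + 15 * 5 = 225/2
Integral = 216 - 225/2 = 207/2
Average = (207/2) / (8 - 5) = (207/2) / 3
= 69/2 = 34.50

34.50


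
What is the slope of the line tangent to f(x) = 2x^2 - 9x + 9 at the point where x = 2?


The slope of the tangent line equals f'(x) at the point.
f(x) = 2x^2 - 9x + 9
f'(x) = 4x - 9
At x = 2:
f'(2) = 4 * 2 - 9
= 8 - 9
= -1

-1


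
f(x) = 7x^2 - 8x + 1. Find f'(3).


Differentiate term by term using power and sum rules:
f(x) = 7x^2 - 8x + 1
f'(x) = 14x - 8
Substitute x = 3:
f'(3) = 14 * 3 - 8
= 42 - 8
= 34

34


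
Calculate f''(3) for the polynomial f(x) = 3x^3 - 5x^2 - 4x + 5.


First derivative:
f'(x) = 9x^2 - 10x - 4
Second derivative:
f''(x) = 18x - 10
Substitute x = 3:
f''(3) = 18 * 3 - 10
= 54 - 10
= 44

44


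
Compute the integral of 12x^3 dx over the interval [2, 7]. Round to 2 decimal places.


Find the antiderivative of 12x^3:
F(x) = 12/4 * x^4
Apply the Fundamental Theorem of Calculus:
F(7) - F(2)
= 12/4 * 7^4 - 12/4 * 2^4
= 12/4 * (2401 - 16)
= 12/4 * 2385
= 7155 = 7155.00

7155.00


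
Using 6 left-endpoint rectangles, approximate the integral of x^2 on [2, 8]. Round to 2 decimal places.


Left Riemann sum uses left endpoints of each subinterval.
Interval: [2, 8], n = 6
dx = (8 - 2) / 6 = 1
Left endpoints: [2, 3, 4, 5, 6, 7]
f values: [4, 9, 16, 25, 36, 49]
Sum = dx * (sum of f values)
= 1 * 139
= 139 = 139.00

139.00


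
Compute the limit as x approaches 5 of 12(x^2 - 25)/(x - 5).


Direct substitution gives 0/0, so we factor the numerator.
Factor: 12(x^2 - 25) = 12 * (x - 5)(x + 5)
Cancel the common factor (x - 5):
12(x^2 - 25)/(x - 5) = 12 * (x + 5)
Now substitute x = 5:
= 12 * (5 + 5) = 120

120


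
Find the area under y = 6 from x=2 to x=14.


The area under a constant function y = 6 is a rectangle.
Width = 14 - 2 = 12
Height = 6
Area = width * height
= 12 * 6
= 72

72


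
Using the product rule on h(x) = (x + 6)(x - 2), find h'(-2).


Let u(x) = x + 6 and v(x) = x - 2
u'(x) = 1
v'(x) = 1
Product rule: h'(x) = u'(x)*v(x) + u(x)*v'(x)
= 1 * (x - 2) + (x + 6) * 1
At x = -2:
u(-2) = 1 * (-2) + 6 = 4
v(-2) = 1 * (-2) - 2 = -4
h'(-2) = 1 * (-4) + 4 * 1
= -4 + 4
= 0

0


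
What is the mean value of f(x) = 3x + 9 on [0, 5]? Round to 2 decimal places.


Average value = 1/(b-a) * integral from a to b of f(x) dx
First compute the integral of 3x + 9:
F(x) = (3/2)x^2 + 9x
F(5) = 3/2 * 25 + 9 * 5 = 165/2
F(0) = 3/2 * 0 + 9 * 0 = 0
Integral = 165/2 - 0 = 165/2
Average = (165/2) / (5 - 0) = (165/2) / 5
= 33/2 = 16.50

16.50


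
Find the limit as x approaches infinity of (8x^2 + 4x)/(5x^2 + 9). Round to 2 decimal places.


For limits at infinity with equal-degree polynomials,
we compare leading coefficients.
Numerator leading term: 8x^2
Denominator leading term: 5x^2
Divide both by x^2:
lim = (8 + 4/x) / (5 + 9/x^2)
As x -> infinity, the 1/x and 1/x^2 terms vanish:
= 8/5 = 1.60

1.60


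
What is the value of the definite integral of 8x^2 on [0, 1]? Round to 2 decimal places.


Find the antiderivative of 8x^2:
F(x) = 8/3 * x^3
Apply the Fundamental Theorem of Calculus:
F(1) - F(0)
= 8/3 * 1^3 - 8/3 * 0^3
= 8/3 * (1 - 0)
= 8/3 * 1
= 8/3 ≈ 2.67

2.67


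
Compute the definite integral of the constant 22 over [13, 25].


The integral of a constant k over [a, b] equals k * (b - a).
integral from 13 to 25 of 22 dx
= 22 * (25 - 13)
= 22 * 12
= 264

264


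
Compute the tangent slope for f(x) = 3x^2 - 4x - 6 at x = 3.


The slope of the tangent line equals f'(x) at the point.
f(x) = 3x^2 - 4x - 6
f'(x) = 6x - 4
At x = 3:
f'(3) = 6 * 3 - 4
= 18 - 4
= 14

14


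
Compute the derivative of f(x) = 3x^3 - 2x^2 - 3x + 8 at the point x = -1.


Differentiate f(x) = 3x^3 - 2x^2 - 3x + 8 term by term:
f'(x) = 9x^2 - 4x - 3
Substitute x = -1:
f'(-1) = 9 * (-1)^2 - 4 * (-1) - 3
= 9 + 4 - 3
= 10

10


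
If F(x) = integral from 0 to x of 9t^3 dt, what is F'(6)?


By the Fundamental Theorem of Calculus (Part 1):
If F(x) = integral from 0 to x of f(t) dt, then F'(x) = f(x)
Here f(t) = 9t^3
So F'(x) = 9x^3
Evaluate at x = 6:
F'(6) = 9 * 6^3
= 9 * 216
= 1944

1944


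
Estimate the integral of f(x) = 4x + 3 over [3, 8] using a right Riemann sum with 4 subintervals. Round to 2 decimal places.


Right Riemann sum uses right endpoints of each subinterval.
Interval: [3, 8], n = 4
dx = (8 - 3) / 4 = 5/4
Right endpoints: [17/4, 11/2, 27/4, 8]
f values: [20, 25, 30, 35]
Sum = dx * (sum of f values)
= 5/4 * 110
= 275/2 = 137.50

137.50


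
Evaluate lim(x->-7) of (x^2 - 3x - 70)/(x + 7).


Direct substitution gives 0/0, so we factor the numerator.
Factor: (x^2 - 3x - 70) = (x + 7)(x - 10)
Cancel the common factor (x + 7):
(x^2 - 3x - 70)/(x + 7) = (x - 10)
Now substitute x = -7:
= (-7) - (10) = -17

-17


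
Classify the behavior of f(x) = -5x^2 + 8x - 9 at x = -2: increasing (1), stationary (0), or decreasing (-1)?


Compute f'(x) to determine behavior:
f'(x) = -10x + 8
f'(-2) = -10 * (-2) + 8
= 20 + 8
= 28
Since f'(-2) > 0, the function is increasing (1)

1


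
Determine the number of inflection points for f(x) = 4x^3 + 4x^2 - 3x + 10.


Inflection points occur where f''(x) = 0 and concavity changes.
f(x) = 4x^3 + 4x^2 - 3x + 10
f'(x) = 12x^2 + 8x - 3
f''(x) = 24x + 8
Set f''(x) = 0:
24x + 8 = 0
x = -8 / 24 = -1/3
Since f''(x) is linear (degree 1), it changes sign at this point.
Therefore there is exactly 1 inflection point.

1


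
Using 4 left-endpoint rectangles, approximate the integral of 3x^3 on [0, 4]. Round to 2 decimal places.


Left Riemann sum uses left endpoints of each subinterval.
Interval: [0, 4], n = 4
dx = (4 - 0) / 4 = 1
Left endpoints: [0, 1, 2, 3]
f values: [0, 3, 24, 81]
Sum = dx * (sum of f values)
= 1 * 108
= 108 = 108.00

108.00


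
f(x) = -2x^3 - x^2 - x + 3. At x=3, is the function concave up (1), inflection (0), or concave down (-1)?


Concavity is determined by the sign of f''(x).
f(x) = -2x^3 - x^2 - x + 3
f'(x) = -6x^2 - 2x - 1
f''(x) = -12x - 2
f''(3) = -12 * 3 - 2
= -36 - 2
= -38
Since f''(3) < 0, the function is concave down (-1)

-1


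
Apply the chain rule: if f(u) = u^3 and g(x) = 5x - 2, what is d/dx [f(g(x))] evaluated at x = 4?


Using the chain rule: (f(g(x)))' = f'(g(x)) * g'(x)
First, find g(4):
g(4) = 5 * 4 - 2 = 18
Next, f'(u) = 3u^2
And g'(x) = 5
So f'(g(4)) * g'(4)
= 3 * 18^2 * 5
= 3 * 324 * 5
= 4860

4860


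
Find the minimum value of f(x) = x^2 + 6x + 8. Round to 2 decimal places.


For a quadratic f(x) = ax^2 + bx + c with a > 0, the minimum is at the vertex.
Vertex x-coordinate: x = -b/(2a)
x = -(6) / (2 * 1)
x = -6/2 = -3
Substitute back to find the minimum value:
f(-3) = 1 * (-3)^2 + 6 * (-3) + 8
= 9 - 18 + 8
= -1 = -1.00

-1.00


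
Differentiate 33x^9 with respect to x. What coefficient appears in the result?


We apply the power rule: d/dx [ax^n] = a*n * x^(n-1)
d/dx [33x^9]
= 33 * 9 * x^(9-1)
= 297x^8
The coefficient is 297

297


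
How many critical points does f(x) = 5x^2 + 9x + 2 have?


Find where f'(x) = 0:
f'(x) = 10x + 9
Set f'(x) = 0:
10x + 9 = 0
x = -9 / 10 = -9/10
This is a linear equation in x, so there is exactly one solution.
Number of critical points: 1

1


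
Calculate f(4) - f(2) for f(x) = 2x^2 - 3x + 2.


Net change = f(b) - f(a)
f(x) = 2x^2 - 3x + 2
Compute f(4):
f(4) = 2 * 4^2 - 3 * 4 + 2
= 32 - 12 + 2
= 22
Compute f(2):
f(2) = 2 * 2^2 - 3 * 2 + 2
= 8 - 6 + 2
= 4
Net change = 22 - 4 = 18

18


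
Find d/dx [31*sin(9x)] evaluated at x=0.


Apply the chain rule to differentiate 31*sin(9x):
d/dx [31*sin(9x)]
= 31 * cos(9x) * d/dx(9x)
= 31 * 9 * cos(9x)
= 279 * cos(9x)
Evaluate at x = 0:
= 279 * cos(0)
= 279 * 1
= 279

279


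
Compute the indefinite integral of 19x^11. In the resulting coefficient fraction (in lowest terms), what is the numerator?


Apply the power rule for integration:
integral of ax^n dx = a/(n+1) * x^(n+1) + C
integral of 19x^11 dx
= 19/12 * x^12 + C
The coefficient in lowest terms is 19/12, and its numerator is 19

19


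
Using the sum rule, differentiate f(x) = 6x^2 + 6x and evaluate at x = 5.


Differentiate term by term using power and sum rules:
f(x) = 6x^2 + 6x
f'(x) = 12x + 6
Substitute x = 5:
f'(5) = 12 * 5 + 6
= 60 + 6
= 66

66


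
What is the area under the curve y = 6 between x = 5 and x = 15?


The area under a constant function y = 6 is a rectangle.
Width = 15 - 5 = 10
Height = 6
Area = width * height
= 10 * 6
= 60

60


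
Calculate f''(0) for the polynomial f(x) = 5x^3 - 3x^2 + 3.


First derivative:
f'(x) = 15x^2 - 6x
Second derivative:
f''(x) = 30x - 6
Substitute x = 0:
f''(0) = 30 * 0 - 6
= 0 - 6
= -6

-6


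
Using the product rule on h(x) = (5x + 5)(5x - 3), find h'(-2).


Let u(x) = 5x + 5 and v(x) = 5x - 3
u'(x) = 5
v'(x) = 5
Product rule: h'(x) = u'(x)*v(x) + u(x)*v'(x)
= 5 * (5x - 3) + (5x + 5) * 5
At x = -2:
u(-2) = 5 * (-2) + 5 = -5
v(-2) = 5 * (-2) - 3 = -13
h'(-2) = 5 * (-13) + (-5) * 5
= -65 - 25
= -90

-90


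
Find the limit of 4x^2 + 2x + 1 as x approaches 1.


Since polynomials are continuous, we use direct substitution.
lim(x->1) of 4x^2 + 2x + 1
= 4 * 1^2 + 2 * 1 + 1
= 4 + 2 + 1
= 7

7


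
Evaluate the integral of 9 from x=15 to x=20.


The integral of a constant k over [a, b] equals k * (b - a).
integral from 15 to 20 of 9 dx
= 9 * (20 - 15)
= 9 * 5
= 45

45


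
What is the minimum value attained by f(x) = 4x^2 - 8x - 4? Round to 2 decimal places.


For a quadratic f(x) = ax^2 + bx + c with a > 0, the minimum is at the vertex.
Vertex x-coordinate: x = -b/(2a)
x = -(-8) / (2 * 4)
x = 8/8 = 1
Substitute back to find the minimum value:
f(1) = 4 * 1^2 - 8 * 1 - 4
= 4 - 8 - 4
= -8 = -8.00

-8.00


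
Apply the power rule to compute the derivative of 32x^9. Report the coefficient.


We apply the power rule: d/dx [ax^n] = a*n * x^(n-1)
d/dx [32x^9]
= 32 * 9 * x^(9-1)
= 288x^8
The coefficient is 288

288


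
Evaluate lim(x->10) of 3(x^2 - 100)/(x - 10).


Direct substitution gives 0/0, so we factor the numerator.
Factor: 3(x^2 - 100) = 3 * (x - 10)(x + 10)
Cancel the common factor (x - 10):
3(x^2 - 100)/(x - 10) = 3 * (x + 10)
Now substitute x = 10:
= 3 * (10 + 10) = 60

60


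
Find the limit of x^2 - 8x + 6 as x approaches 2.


Since polynomials are continuous, we use direct substitution.
lim(x->2) of x^2 - 8x + 6
= 1 * 2^2 - 8 * 2 + 6
= 4 - 16 + 6
= -6

-6


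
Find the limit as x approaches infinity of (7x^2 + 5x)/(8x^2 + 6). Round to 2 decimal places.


For limits at infinity with equal-degree polynomials,
we compare leading coefficients.
Numerator leading term: 7x^2
Denominator leading term: 8x^2
Divide both by x^2:
lim = (7 + 5/x) / (8 + 6/x^2)
As x -> infinity, the 1/x and 1/x^2 terms vanish:
= 7/8 ≈ 0.88

0.88


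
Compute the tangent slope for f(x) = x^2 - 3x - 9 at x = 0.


The slope of the tangent line equals f'(x) at the point.
f(x) = x^2 - 3x - 9
f'(x) = 2x - 3
At x = 0:
f'(0) = 2 * 0 - 3
= 0 - 3
= -3

-3


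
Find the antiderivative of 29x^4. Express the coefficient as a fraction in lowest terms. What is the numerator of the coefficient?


Apply the power rule for integration:
integral of ax^n dx = a/(n+1) * x^(n+1) + C
integral of 29x^4 dx
= 29/5 * x^5 + C
The coefficient in lowest terms is 29/5, and its numerator is 29

29


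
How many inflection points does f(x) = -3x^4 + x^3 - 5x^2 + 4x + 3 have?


Inflection points occur where f''(x) = 0 and concavity changes.
f(x) = -3x^4 + x^3 - 5x^2 + 4x + 3
f'(x) = -12x^3 + 3x^2 - 10x + 4
f''(x) = -36x^2 + 6x - 10
This is a quadratic in x. Use the discriminant to count real roots.
Discriminant = (6)^2 - 4 * (-36) * (-10)
= 36 - 1440
= -1404
Since discriminant < 0, f''(x) = 0 has no real solutions.
Number of inflection points: 0

0


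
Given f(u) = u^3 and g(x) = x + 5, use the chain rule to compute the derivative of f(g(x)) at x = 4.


Using the chain rule: (f(g(x)))' = f'(g(x)) * g'(x)
First, find g(4):
g(4) = 1 * 4 + 5 = 9
Next, f'(u) = 3u^2
And g'(x) = 1
So f'(g(4)) * g'(4)
= 3 * 9^2 * 1
= 3 * 81 * 1
= 243

243


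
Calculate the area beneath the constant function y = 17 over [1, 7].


The area under a constant function y = 17 is a rectangle.
Width = 7 - 1 = 6
Height = 17
Area = width * height
= 6 * 17
= 102

102


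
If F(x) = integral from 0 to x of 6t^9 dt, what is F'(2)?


By the Fundamental Theorem of Calculus (Part 1):
If F(x) = integral from 0 to x of f(t) dt, then F'(x) = f(x)
Here f(t) = 6t^9
So F'(x) = 6x^9
Evaluate at x = 2:
F'(2) = 6 * 2^9
= 6 * 512
= 3072

3072


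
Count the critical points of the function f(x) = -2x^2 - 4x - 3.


Find where f'(x) = 0:
f'(x) = -4x - 4
Set f'(x) = 0:
-4x - 4 = 0
x = 4 / (-4) = -1
This is a linear equation in x, so there is exactly one solution.
Number of critical points: 1

1


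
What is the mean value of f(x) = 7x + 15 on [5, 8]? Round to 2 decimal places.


Average value = 1/(b-a) * integral from a to b of f(x) dx
First compute the integral of 7x + 15:
F(x) = (7/2)x^2 + 15x
F(8) = 7/2 * 64 + 15 * 8 = 344
F(5) = 7/2 * 25 + 15 * 5 = 325/2
Integral = 344 - 325/2 = 363/2
Average = (363/2) / (8 - 5) = (363/2) / 3
= 121/2 = 60.50

60.50


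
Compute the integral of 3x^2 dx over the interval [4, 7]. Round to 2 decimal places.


Find the antiderivative of 3x^2:
F(x) = 3/3 * x^3
Apply the Fundamental Theorem of Calculus:
F(7) - F(4)
= 3/3 * 7^3 - 3/3 * 4^3
= 3/3 * (343 - 64)
= 3/3 * 279
= 279 = 279.00

279.00


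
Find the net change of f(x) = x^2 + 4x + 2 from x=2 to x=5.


Net change = f(b) - f(a)
f(x) = x^2 + 4x + 2
Compute f(5):
f(5) = 1 * 5^2 + 4 * 5 + 2
= 25 + 20 + 2
= 47
Compute f(2):
f(2) = 1 * 2^2 + 4 * 2 + 2
= 4 + 8 + 2
= 14
Net change = 47 - 14 = 33

33


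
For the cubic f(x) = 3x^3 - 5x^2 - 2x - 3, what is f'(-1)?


Differentiate f(x) = 3x^3 - 5x^2 - 2x - 3 term by term:
f'(x) = 9x^2 - 10x - 2
Substitute x = -1:
f'(-1) = 9 * (-1)^2 - 10 * (-1) - 2
= 9 + 10 - 2
= 17

17


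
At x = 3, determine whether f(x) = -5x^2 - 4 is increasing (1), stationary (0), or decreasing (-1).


Compute f'(x) to determine behavior:
f'(x) = -10x
f'(3) = -10 * 3 + 0
= -30 + 0
= -30
Since f'(3) < 0, the function is decreasing (-1)

-1


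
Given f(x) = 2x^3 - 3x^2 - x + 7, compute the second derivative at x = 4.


First derivative:
f'(x) = 6x^2 - 6x - 1
Second derivative:
f''(x) = 12x - 6
Substitute x = 4:
f''(4) = 12 * 4 - 6
= 48 - 6
= 42

42


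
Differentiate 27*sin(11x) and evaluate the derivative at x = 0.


Apply the chain rule to differentiate 27*sin(11x):
d/dx [27*sin(11x)]
= 27 * cos(11x) * d/dx(11x)
= 27 * 11 * cos(11x)
= 297 * cos(11x)
Evaluate at x = 0:
= 297 * cos(0)
= 297 * 1
= 297

297


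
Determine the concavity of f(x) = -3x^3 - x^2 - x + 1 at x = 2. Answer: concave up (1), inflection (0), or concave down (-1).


Concavity is determined by the sign of f''(x).
f(x) = -3x^3 - x^2 - x + 1
f'(x) = -9x^2 - 2x - 1
f''(x) = -18x - 2
f''(2) = -18 * 2 - 2
= -36 - 2
= -38
Since f''(2) < 0, the function is concave down (-1)

-1


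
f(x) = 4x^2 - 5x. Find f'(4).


Differentiate term by term using power and sum rules:
f(x) = 4x^2 - 5x
f'(x) = 8x - 5
Substitute x = 4:
f'(4) = 8 * 4 - 5
= 32 - 5
= 27

27


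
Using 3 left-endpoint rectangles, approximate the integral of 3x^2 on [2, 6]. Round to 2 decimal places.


Left Riemann sum uses left endpoints of each subinterval.
Interval: [2, 6], n = 3
dx = (6 - 2) / 3 = 4/3
Left endpoints: [2, 10/3, 14/3]
f values: [12, 100/3, 196/3]
Sum = dx * (sum of f values)
= 4/3 * 332/3
= 1328/9 ≈ 147.56

147.56


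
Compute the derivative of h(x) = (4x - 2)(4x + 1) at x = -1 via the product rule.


Let u(x) = 4x - 2 and v(x) = 4x + 1
u'(x) = 4
v'(x) = 4
Product rule: h'(x) = u'(x)*v(x) + u(x)*v'(x)
= 4 * (4x + 1) + (4x - 2) * 4
At x = -1:
u(-1) = 4 * (-1) - 2 = -6
v(-1) = 4 * (-1) + 1 = -3
h'(-1) = 4 * (-3) + (-6) * 4
= -12 - 24
= -36

-36


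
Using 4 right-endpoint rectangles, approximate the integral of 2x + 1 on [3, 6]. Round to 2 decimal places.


Right Riemann sum uses right endpoints of each subinterval.
Interval: [3, 6], n = 4
dx = (6 - 3) / 4 = 3/4
Right endpoints: [15/4, 9/2, 21/4, 6]
f values: [17/2, 10, 23/2, 13]
Sum = dx * (sum of f values)
= 3/4 * 43
= 129/4 = 32.25

32.25


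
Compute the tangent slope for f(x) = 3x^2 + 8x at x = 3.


The slope of the tangent line equals f'(x) at the point.
f(x) = 3x^2 + 8x
f'(x) = 6x + 8
At x = 3:
f'(3) = 6 * 3 + 8
= 18 + 8
= 26

26


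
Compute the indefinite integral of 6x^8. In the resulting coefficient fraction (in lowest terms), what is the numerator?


Apply the power rule for integration:
integral of ax^n dx = a/(n+1) * x^(n+1) + C
integral of 6x^8 dx
= 6/9 * x^9 + C
= 2/3 * x^9 + C
The coefficient in lowest terms is 2/3, and its numerator is 2

2


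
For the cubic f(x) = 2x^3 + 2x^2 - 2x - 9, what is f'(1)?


Differentiate f(x) = 2x^3 + 2x^2 - 2x - 9 term by term:
f'(x) = 6x^2 + 4x - 2
Substitute x = 1:
f'(1) = 6 * 1^2 + 4 * 1 - 2
= 6 + 4 - 2
= 8

8


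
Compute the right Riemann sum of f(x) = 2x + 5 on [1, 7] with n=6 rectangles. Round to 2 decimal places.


Right Riemann sum uses right endpoints of each subinterval.
Interval: [1, 7], n = 6
dx = (7 - 1) / 6 = 1
Right endpoints: [2, 3, 4, 5, 6, 7]
f values: [9, 11, 13, 15, 17, 19]
Sum = dx * (sum of f values)
= 1 * 84
= 84 = 84.00

84.00


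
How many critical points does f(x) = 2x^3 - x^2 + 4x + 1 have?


Find where f'(x) = 0:
f(x) = 2x^3 - x^2 + 4x + 1
f'(x) = 6x^2 - 2x + 4
This is a quadratic in x. Use the discriminant to count real roots.
Discriminant = (-2)^2 - 4 * 6 * 4
= 4 - 96
= -92
Since discriminant < 0, f'(x) = 0 has no real solutions.
Number of critical points: 0

0


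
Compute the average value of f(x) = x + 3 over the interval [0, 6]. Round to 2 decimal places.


Average value = 1/(b-a) * integral from a to b of f(x) dx
First compute the integral of x + 3:
F(x) = (1/2)x^2 + 3x
F(6) = 1/2 * 36 + 3 * 6 = 36
F(0) = 1/2 * 0 + 3 * 0 = 0
Integral = 36 - 0 = 36
Average = 36 / (6 - 0) = 36 / 6
= 6 = 6.00

6.00


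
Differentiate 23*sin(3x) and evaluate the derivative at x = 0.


Apply the chain rule to differentiate 23*sin(3x):
d/dx [23*sin(3x)]
= 23 * cos(3x) * d/dx(3x)
= 23 * 3 * cos(3x)
= 69 * cos(3x)
Evaluate at x = 0:
= 69 * cos(0)
= 69 * 1
= 69

69


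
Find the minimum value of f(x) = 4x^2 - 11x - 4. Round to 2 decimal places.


For a quadratic f(x) = ax^2 + bx + c with a > 0, the minimum is at the vertex.
Vertex x-coordinate: x = -b/(2a)
x = -(-11) / (2 * 4)
x = 11/8
Substitute back to find the minimum value:
f(11/8) = 4 * (11/8)^2 - 11 * (11/8) - 4
= 121/16 - 121/8 - 4
= -185/16 ≈ -11.56

-11.56


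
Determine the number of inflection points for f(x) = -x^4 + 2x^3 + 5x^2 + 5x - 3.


Inflection points occur where f''(x) = 0 and concavity changes.
f(x) = -x^4 + 2x^3 + 5x^2 + 5x - 3
f'(x) = -4x^3 + 6x^2 + 10x + 5
f''(x) = -12x^2 + 12x + 10
This is a quadratic in x. Use the discriminant to count real roots.
Discriminant = (12)^2 - 4 * (-12) * 10
= 144 - (-480)
= 624
Since discriminant > 0, f''(x) = 0 has 2 distinct real solutions.
A quadratic with two distinct real roots changes sign at each root, so concavity changes at both.
Number of inflection points: 2

2


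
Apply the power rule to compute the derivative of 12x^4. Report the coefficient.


We apply the power rule: d/dx [ax^n] = a*n * x^(n-1)
d/dx [12x^4]
= 12 * 4 * x^(4-1)
= 48x^3
The coefficient is 48

48


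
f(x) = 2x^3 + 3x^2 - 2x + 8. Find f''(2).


First derivative:
f'(x) = 6x^2 + 6x - 2
Second derivative:
f''(x) = 12x + 6
Substitute x = 2:
f''(2) = 12 * 2 + 6
= 24 + 6
= 30

30


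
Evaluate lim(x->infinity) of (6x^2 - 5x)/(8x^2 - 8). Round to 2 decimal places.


For limits at infinity with equal-degree polynomials,
we compare leading coefficients.
Numerator leading term: 6x^2
Denominator leading term: 8x^2
Divide both by x^2:
lim = (6 - 5/x) / (8 - 8/x^2)
As x -> infinity, the 1/x and 1/x^2 terms vanish:
= 6/8 = 3/4 = 0.75

0.75


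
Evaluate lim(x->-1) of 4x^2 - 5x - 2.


Since polynomials are continuous, we use direct substitution.
lim(x->-1) of 4x^2 - 5x - 2
= 4 * (-1)^2 - 5 * (-1) - 2
= 4 + 5 - 2
= 7

7


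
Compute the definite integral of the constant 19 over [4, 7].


The integral of a constant k over [a, b] equals k * (b - a).
integral from 4 to 7 of 19 dx
= 19 * (7 - 4)
= 19 * 3
= 57

57


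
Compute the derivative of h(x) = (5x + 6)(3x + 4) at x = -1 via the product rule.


Let u(x) = 5x + 6 and v(x) = 3x + 4
u'(x) = 5
v'(x) = 3
Product rule: h'(x) = u'(x)*v(x) + u(x)*v'(x)
= 5 * (3x + 4) + (5x + 6) * 3
At x = -1:
u(-1) = 5 * (-1) + 6 = 1
v(-1) = 3 * (-1) + 4 = 1
h'(-1) = 5 * 1 + 1 * 3
= 5 + 3
= 8

8


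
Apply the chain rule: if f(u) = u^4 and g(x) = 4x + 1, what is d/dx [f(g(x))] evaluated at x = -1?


Using the chain rule: (f(g(x)))' = f'(g(x)) * g'(x)
First, find g(-1):
g(-1) = 4 * (-1) + 1 = -3
Next, f'(u) = 4u^3
And g'(x) = 4
So f'(g(-1)) * g'(-1)
= 4 * (-3)^3 * 4
= 4 * (-27) * 4
= -432

-432


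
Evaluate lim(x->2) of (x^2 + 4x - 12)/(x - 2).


Direct substitution gives 0/0, so we factor the numerator.
Factor: (x^2 + 4x - 12) = (x - 2)(x + 6)
Cancel the common factor (x - 2):
(x^2 + 4x - 12)/(x - 2) = (x + 6)
Now substitute x = 2:
= (2) - (-6) = 8

8


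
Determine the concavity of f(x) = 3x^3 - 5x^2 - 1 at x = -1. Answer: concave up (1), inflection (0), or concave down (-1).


Concavity is determined by the sign of f''(x).
f(x) = 3x^3 - 5x^2 - 1
f'(x) = 9x^2 - 10x
f''(x) = 18x - 10
f''(-1) = 18 * (-1) - 10
= -18 - 10
= -28
Since f''(-1) < 0, the function is concave down (-1)

-1


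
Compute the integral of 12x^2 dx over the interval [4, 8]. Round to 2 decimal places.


Find the antiderivative of 12x^2:
F(x) = 12/3 * x^3
Apply the Fundamental Theorem of Calculus:
F(8) - F(4)
= 12/3 * 8^3 - 12/3 * 4^3
= 12/3 * (512 - 64)
= 12/3 * 448
= 1792 = 1792.00

1792.00


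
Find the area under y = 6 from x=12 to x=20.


The area under a constant function y = 6 is a rectangle.
Width = 20 - 12 = 8
Height = 6
Area = width * height
= 8 * 6
= 48

48


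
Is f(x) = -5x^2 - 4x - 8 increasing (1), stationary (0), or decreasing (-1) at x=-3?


Compute f'(x) to determine behavior:
f'(x) = -10x - 4
f'(-3) = -10 * (-3) - 4
= 30 - 4
= 26
Since f'(-3) > 0, the function is increasing (1)

1


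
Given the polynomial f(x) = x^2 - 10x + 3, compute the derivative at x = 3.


Differentiate term by term using power and sum rules:
f(x) = x^2 - 10x + 3
f'(x) = 2x - 10
Substitute x = 3:
f'(3) = 2 * 3 - 10
= 6 - 10
= -4

-4


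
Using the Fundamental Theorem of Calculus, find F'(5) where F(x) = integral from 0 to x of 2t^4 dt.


By the Fundamental Theorem of Calculus (Part 1):
If F(x) = integral from 0 to x of f(t) dt, then F'(x) = f(x)
Here f(t) = 2t^4
So F'(x) = 2x^4
Evaluate at x = 5:
F'(5) = 2 * 5^4
= 2 * 625
= 1250

1250


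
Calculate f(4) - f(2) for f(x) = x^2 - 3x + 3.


Net change = f(b) - f(a)
f(x) = x^2 - 3x + 3
Compute f(4):
f(4) = 1 * 4^2 - 3 * 4 + 3
= 16 - 12 + 3
= 7
Compute f(2):
f(2) = 1 * 2^2 - 3 * 2 + 3
= 4 - 6 + 3
= 1
Net change = 7 - 1 = 6

6


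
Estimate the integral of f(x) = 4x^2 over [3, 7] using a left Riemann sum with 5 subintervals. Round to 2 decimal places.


Left Riemann sum uses left endpoints of each subinterval.
Interval: [3, 7], n = 5
dx = (7 - 3) / 5 = 4/5
Left endpoints: [3, 19/5, 23/5, 27/5, 31/5]
f values: [36, 1444/25, 2116/25, 2916/25, 3844/25]
Sum = dx * (sum of f values)
= 4/5 * 2244/5
= 8976/25 = 359.04

359.04


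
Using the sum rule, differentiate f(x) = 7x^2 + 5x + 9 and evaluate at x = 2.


Differentiate term by term using power and sum rules:
f(x) = 7x^2 + 5x + 9
f'(x) = 14x + 5
Substitute x = 2:
f'(2) = 14 * 2 + 5
= 28 + 5
= 33

33


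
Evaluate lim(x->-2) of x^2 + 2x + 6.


Since polynomials are continuous, we use direct substitution.
lim(x->-2) of x^2 + 2x + 6
= 1 * (-2)^2 + 2 * (-2) + 6
= 4 - 4 + 6
= 6

6


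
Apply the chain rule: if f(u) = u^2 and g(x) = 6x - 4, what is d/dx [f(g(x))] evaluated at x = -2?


Using the chain rule: (f(g(x)))' = f'(g(x)) * g'(x)
First, find g(-2):
g(-2) = 6 * (-2) - 4 = -16
Next, f'(u) = 2u
And g'(x) = 6
So f'(g(-2)) * g'(-2)
= 2 * (-16) * 6
= -192

-192


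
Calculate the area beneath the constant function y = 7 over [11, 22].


The area under a constant function y = 7 is a rectangle.
Width = 22 - 11 = 11
Height = 7
Area = width * height
= 11 * 7
= 77

77


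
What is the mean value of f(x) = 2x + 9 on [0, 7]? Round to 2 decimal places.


Average value = 1/(b-a) * integral from a to b of f(x) dx
First compute the integral of 2x + 9:
F(x) = x^2 + 9x
F(7) = 1 * 49 + 9 * 7 = 112
F(0) = 1 * 0 + 9 * 0 = 0
Integral = 112 - 0 = 112
Average = 112 / (7 - 0) = 112 / 7
= 16 = 16.00

16.00


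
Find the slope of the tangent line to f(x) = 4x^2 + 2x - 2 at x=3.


The slope of the tangent line equals f'(x) at the point.
f(x) = 4x^2 + 2x - 2
f'(x) = 8x + 2
At x = 3:
f'(3) = 8 * 3 + 2
= 24 + 2
= 26

26


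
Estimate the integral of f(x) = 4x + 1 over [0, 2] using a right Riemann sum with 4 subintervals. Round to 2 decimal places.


Right Riemann sum uses right endpoints of each subinterval.
Interval: [0, 2], n = 4
dx = (2 - 0) / 4 = 1/2
Right endpoints: [1/2, 1, 3/2, 2]
f values: [3, 5, 7, 9]
Sum = dx * (sum of f values)
= 1/2 * 24
= 12 = 12.00

12.00


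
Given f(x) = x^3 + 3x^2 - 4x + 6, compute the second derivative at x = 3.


First derivative:
f'(x) = 3x^2 + 6x - 4
Second derivative:
f''(x) = 6x + 6
Substitute x = 3:
f''(3) = 6 * 3 + 6
= 18 + 6
= 24

24


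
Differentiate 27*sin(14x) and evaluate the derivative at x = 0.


Apply the chain rule to differentiate 27*sin(14x):
d/dx [27*sin(14x)]
= 27 * cos(14x) * d/dx(14x)
= 27 * 14 * cos(14x)
= 378 * cos(14x)
Evaluate at x = 0:
= 378 * cos(0)
= 378 * 1
= 378

378


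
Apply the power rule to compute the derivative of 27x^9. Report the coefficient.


We apply the power rule: d/dx [ax^n] = a*n * x^(n-1)
d/dx [27x^9]
= 27 * 9 * x^(9-1)
= 243x^8
The coefficient is 243

243


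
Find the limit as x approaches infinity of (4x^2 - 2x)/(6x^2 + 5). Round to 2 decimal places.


For limits at infinity with equal-degree polynomials,
we compare leading coefficients.
Numerator leading term: 4x^2
Denominator leading term: 6x^2
Divide both by x^2:
lim = (4 - 2/x) / (6 + 5/x^2)
As x -> infinity, the 1/x and 1/x^2 terms vanish:
= 4/6 = 2/3 ≈ 0.67

0.67


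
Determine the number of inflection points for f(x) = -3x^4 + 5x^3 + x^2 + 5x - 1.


Inflection points occur where f''(x) = 0 and concavity changes.
f(x) = -3x^4 + 5x^3 + x^2 + 5x - 1
f'(x) = -12x^3 + 15x^2 + 2x + 5
f''(x) = -36x^2 + 30x + 2
This is a quadratic in x. Use the discriminant to count real roots.
Discriminant = (30)^2 - 4 * (-36) * 2
= 900 - (-288)
= 1188
Since discriminant > 0, f''(x) = 0 has 2 distinct real solutions.
A quadratic with two distinct real roots changes sign at each root, so concavity changes at both.
Number of inflection points: 2

2


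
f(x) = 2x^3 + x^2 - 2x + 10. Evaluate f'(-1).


Differentiate f(x) = 2x^3 + x^2 - 2x + 10 term by term:
f'(x) = 6x^2 + 2x - 2
Substitute x = -1:
f'(-1) = 6 * (-1)^2 + 2 * (-1) - 2
= 6 - 2 - 2
= 2

2


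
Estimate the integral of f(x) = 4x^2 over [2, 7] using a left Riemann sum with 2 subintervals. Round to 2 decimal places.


Left Riemann sum uses left endpoints of each subinterval.
Interval: [2, 7], n = 2
dx = (7 - 2) / 2 = 5/2
Left endpoints: [2, 9/2]
f values: [16, 81]
Sum = dx * (sum of f values)
= 5/2 * 97
= 485/2 = 242.50

242.50


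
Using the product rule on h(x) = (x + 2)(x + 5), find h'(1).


Let u(x) = x + 2 and v(x) = x + 5
u'(x) = 1
v'(x) = 1
Product rule: h'(x) = u'(x)*v(x) + u(x)*v'(x)
= 1 * (x + 5) + (x + 2) * 1
At x = 1:
u(1) = 1 * 1 + 2 = 3
v(1) = 1 * 1 + 5 = 6
h'(1) = 1 * 6 + 3 * 1
= 6 + 3
= 9

9


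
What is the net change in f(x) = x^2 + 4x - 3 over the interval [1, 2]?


Net change = f(b) - f(a)
f(x) = x^2 + 4x - 3
Compute f(2):
f(2) = 1 * 2^2 + 4 * 2 - 3
= 4 + 8 - 3
= 9
Compute f(1):
f(1) = 1 * 1^2 + 4 * 1 - 3
= 1 + 4 - 3
= 2
Net change = 9 - 2 = 7

7


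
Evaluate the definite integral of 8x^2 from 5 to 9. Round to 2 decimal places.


Find the antiderivative of 8x^2:
F(x) = 8/3 * x^3
Apply the Fundamental Theorem of Calculus:
F(9) - F(5)
= 8/3 * 9^3 - 8/3 * 5^3
= 8/3 * (729 - 125)
= 8/3 * 604
= 4832/3 ≈ 1610.67

1610.67


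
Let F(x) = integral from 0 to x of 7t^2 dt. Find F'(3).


By the Fundamental Theorem of Calculus (Part 1):
If F(x) = integral from 0 to x of f(t) dt, then F'(x) = f(x)
Here f(t) = 7t^2
So F'(x) = 7x^2
Evaluate at x = 3:
F'(3) = 7 * 3^2
= 7 * 9
= 63

63


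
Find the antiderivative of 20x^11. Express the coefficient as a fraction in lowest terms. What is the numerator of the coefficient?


Apply the power rule for integration:
integral of ax^n dx = a/(n+1) * x^(n+1) + C
integral of 20x^11 dx
= 20/12 * x^12 + C
= 5/3 * x^12 + C
The coefficient in lowest terms is 5/3, and its numerator is 5

5


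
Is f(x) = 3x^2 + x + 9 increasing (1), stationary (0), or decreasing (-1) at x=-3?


Compute f'(x) to determine behavior:
f'(x) = 6x + 1
f'(-3) = 6 * (-3) + 1
= -18 + 1
= -17
Since f'(-3) < 0, the function is decreasing (-1)

-1


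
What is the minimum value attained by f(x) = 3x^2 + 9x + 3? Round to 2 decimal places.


For a quadratic f(x) = ax^2 + bx + c with a > 0, the minimum is at the vertex.
Vertex x-coordinate: x = -b/(2a)
x = -(9) / (2 * 3)
x = -9/6 = -3/2
Substitute back to find the minimum value:
f(-3/2) = 3 * (-3/2)^2 + 9 * (-3/2) + 3
= 27/4 - 27/2 + 3
= -15/4 = -3.75

-3.75


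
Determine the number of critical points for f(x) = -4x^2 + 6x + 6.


Find where f'(x) = 0:
f'(x) = -8x + 6
Set f'(x) = 0:
-8x + 6 = 0
x = -6 / (-8) = 3/4
This is a linear equation in x, so there is exactly one solution.
Number of critical points: 1

1


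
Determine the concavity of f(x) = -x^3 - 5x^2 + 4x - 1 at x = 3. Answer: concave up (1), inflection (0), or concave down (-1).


Concavity is determined by the sign of f''(x).
f(x) = -x^3 - 5x^2 + 4x - 1
f'(x) = -3x^2 - 10x + 4
f''(x) = -6x - 10
f''(3) = -6 * 3 - 10
= -18 - 10
= -28
Since f''(3) < 0, the function is concave down (-1)

-1


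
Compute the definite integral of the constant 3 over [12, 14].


The integral of a constant k over [a, b] equals k * (b - a).
integral from 12 to 14 of 3 dx
= 3 * (14 - 12)
= 3 * 2
= 6

6


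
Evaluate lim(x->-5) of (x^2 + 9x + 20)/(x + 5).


Direct substitution gives 0/0, so we factor the numerator.
Factor: (x^2 + 9x + 20) = (x + 5)(x + 4)
Cancel the common factor (x + 5):
(x^2 + 9x + 20)/(x + 5) = (x + 4)
Now substitute x = -5:
= (-5) - (-4) = -1

-1


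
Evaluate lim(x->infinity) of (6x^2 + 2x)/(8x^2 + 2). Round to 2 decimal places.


For limits at infinity with equal-degree polynomials,
we compare leading coefficients.
Numerator leading term: 6x^2
Denominator leading term: 8x^2
Divide both by x^2:
lim = (6 + 2/x) / (8 + 2/x^2)
As x -> infinity, the 1/x and 1/x^2 terms vanish:
= 6/8 = 3/4 = 0.75

0.75
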